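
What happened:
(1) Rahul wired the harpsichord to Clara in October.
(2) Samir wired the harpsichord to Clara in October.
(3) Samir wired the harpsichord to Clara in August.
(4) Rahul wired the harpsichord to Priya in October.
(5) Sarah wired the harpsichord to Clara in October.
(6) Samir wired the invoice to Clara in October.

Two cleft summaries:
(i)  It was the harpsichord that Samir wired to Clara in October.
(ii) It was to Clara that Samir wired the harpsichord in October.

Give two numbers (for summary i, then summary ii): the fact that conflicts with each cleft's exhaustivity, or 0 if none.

6, 0

(i): focus "the harpsichord". Looking for agent = Samir, recipient = Clara, setting = in October with some other thing — fact (6) has the invoice there. Refuted.
(ii): focus "Clara". No fact shares agent = Samir, thing = the harpsichord, setting = in October with a different recipient. 0.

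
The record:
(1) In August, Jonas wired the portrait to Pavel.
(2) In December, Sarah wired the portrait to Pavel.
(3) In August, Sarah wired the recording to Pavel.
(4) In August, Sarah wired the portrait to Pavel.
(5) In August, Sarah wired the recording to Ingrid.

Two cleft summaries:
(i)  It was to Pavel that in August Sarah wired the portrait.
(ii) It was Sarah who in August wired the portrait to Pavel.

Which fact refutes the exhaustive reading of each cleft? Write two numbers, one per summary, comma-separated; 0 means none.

0, 1

Summary (i) focuses "Pavel" (the recipient); background same agent, thing, setting (Sarah / the portrait / in August). No fact matches that background with a different recipient, so 0.
Summary (ii) focuses "Sarah" (the agent); background same thing, recipient, setting (the portrait / Pavel / in August). Fact (1) matches that background with agent = Jonas — refutes (ii).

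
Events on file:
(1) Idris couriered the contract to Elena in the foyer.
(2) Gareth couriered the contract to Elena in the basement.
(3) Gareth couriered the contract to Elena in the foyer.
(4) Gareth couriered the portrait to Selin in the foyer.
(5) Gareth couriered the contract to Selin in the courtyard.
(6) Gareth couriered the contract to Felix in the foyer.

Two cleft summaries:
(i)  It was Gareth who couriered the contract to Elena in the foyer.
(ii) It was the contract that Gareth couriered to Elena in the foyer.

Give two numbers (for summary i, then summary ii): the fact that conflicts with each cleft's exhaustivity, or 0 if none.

1, 0

Summary (i) focuses "Gareth" (the agent); background the contract as thing and Elena as recipient and in the foyer as setting. Fact (1) matches that background with agent = Idris — refutes (i).
Summary (ii) focuses "the contract" (the thing); background Gareth as agent and Elena as recipient and in the foyer as setting. No fact matches that background with a different thing, so 0.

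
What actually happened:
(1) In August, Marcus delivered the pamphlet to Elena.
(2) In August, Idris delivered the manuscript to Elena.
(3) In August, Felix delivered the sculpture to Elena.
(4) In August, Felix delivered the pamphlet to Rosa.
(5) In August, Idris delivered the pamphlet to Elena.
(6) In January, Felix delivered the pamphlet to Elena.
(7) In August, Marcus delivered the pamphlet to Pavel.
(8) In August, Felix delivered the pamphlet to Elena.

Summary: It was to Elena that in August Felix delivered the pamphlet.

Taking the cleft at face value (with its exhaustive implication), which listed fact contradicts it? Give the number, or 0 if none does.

The cleft puts "Elena" in focus and presupposes the open proposition with Felix as agent and the pamphlet as thing and in August as setting.
The exhaustive reading says no other recipient fits that background.
Fact (4) shares the background but with recipient = Rosa; exhaustivity is violated.

4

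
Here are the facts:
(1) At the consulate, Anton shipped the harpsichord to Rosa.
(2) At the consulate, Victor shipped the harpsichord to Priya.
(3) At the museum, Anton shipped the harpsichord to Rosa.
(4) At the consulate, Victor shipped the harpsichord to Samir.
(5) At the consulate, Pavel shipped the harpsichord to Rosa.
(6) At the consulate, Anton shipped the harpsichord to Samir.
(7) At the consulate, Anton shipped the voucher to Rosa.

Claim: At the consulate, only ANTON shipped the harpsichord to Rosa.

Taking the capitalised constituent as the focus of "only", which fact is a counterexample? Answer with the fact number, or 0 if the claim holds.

Focus (in capitals) is "Anton" — the agent. "Only" excludes alternative agents while holding fixed the harpsichord as thing and Rosa as recipient and at the consulate as setting.
Fact (5) shares the background but differs in agent (Pavel) — a counterexample.

5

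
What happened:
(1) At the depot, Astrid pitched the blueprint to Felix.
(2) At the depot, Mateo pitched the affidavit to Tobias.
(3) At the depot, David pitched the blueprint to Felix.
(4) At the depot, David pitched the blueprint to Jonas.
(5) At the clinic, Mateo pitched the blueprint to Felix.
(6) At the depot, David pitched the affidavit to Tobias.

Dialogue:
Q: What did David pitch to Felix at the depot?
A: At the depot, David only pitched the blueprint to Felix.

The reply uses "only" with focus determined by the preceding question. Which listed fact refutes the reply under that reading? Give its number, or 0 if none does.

0

The question "What did ...?" targets the thing, so in the reply the focus falls on "the blueprint".
"Only" then excludes alternative things while the background — same agent, recipient, setting (David / Felix / at the depot) — is held fixed.
No fact keeps same agent, recipient, setting (David / Felix / at the depot) while changing the thing; every other fact differs on something backgrounded. The reply stands.
(Fact (4) would refute a reading with focus on the recipient — but that is not what the question asks.)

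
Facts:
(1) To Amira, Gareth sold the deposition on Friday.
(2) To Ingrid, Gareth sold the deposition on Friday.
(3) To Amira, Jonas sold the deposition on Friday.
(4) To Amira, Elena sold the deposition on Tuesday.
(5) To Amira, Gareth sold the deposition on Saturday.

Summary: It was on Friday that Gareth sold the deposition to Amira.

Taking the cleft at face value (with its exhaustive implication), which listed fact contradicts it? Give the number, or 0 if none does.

5

The cleft puts "on Friday" in focus and presupposes the open proposition with same agent, thing, recipient (Gareth / the deposition / Amira).
The exhaustive reading says no other setting fits that background.
But fact (5) also has same agent, thing, recipient (Gareth / the deposition / Amira), with setting = on Saturday — so the exhaustive reading fails.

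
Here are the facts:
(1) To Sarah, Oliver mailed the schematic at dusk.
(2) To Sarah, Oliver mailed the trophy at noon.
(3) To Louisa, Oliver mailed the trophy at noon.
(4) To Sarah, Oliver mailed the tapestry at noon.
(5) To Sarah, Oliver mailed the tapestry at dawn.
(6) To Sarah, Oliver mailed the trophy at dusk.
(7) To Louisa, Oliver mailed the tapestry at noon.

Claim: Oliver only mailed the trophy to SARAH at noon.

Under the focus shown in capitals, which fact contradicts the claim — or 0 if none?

3

Focus (in capitals) is "Sarah" — the recipient. "Only" excludes alternative recipients while holding fixed same agent, thing, setting (Oliver / the trophy / at noon).
Fact (3) shares the background but differs in recipient (Louisa) — a counterexample.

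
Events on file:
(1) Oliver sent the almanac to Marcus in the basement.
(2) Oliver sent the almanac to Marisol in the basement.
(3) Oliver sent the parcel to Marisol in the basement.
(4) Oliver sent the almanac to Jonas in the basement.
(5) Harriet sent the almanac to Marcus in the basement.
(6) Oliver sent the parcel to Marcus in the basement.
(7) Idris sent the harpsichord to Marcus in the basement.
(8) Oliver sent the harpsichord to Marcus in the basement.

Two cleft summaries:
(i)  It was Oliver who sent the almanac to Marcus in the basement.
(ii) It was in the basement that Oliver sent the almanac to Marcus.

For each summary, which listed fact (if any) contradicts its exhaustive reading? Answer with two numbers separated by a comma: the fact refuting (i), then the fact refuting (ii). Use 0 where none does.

5, 0

(i): focus "Oliver". Looking for thing = the almanac, recipient = Marcus, setting = in the basement with some other agent — fact (5) has Harriet there. Refuted.
(ii): focus "in the basement". No fact shares agent = Oliver, thing = the almanac, recipient = Marcus with a different setting. 0.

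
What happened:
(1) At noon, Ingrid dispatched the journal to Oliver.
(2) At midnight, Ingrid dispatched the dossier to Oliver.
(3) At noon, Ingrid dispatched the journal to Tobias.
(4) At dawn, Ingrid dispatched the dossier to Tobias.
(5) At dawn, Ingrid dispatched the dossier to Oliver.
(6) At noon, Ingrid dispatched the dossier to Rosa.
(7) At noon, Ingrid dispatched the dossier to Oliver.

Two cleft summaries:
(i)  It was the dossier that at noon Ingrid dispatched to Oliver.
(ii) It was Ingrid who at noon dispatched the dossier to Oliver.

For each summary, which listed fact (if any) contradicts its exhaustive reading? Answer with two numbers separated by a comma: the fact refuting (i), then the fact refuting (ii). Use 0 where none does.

1, 0

(i): focus "the dossier". Looking for Ingrid as agent and Oliver as recipient and at noon as setting with some other thing — fact (1) has the journal there. Refuted.
(ii): focus "Ingrid". No fact shares the dossier as thing and Oliver as recipient and at noon as setting with a different agent. 0.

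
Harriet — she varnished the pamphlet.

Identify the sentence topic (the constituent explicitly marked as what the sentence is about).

The construction explicitly marks "Harriet" as what the sentence is about — the topic.
The remainder of the clause is the comment (what is said about the topic).

Harriet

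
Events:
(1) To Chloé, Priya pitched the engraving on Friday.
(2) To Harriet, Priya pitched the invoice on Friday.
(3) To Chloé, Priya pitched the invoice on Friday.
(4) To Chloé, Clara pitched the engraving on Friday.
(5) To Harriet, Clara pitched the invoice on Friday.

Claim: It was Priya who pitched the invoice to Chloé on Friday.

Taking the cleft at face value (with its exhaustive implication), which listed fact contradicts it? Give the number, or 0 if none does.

Focus of the cleft: "Priya" (the agent). Presupposed background: thing = the invoice, recipient = Chloé, setting = on Friday.
Exhaustivity: Priya is the only agent satisfying that background.
Every other fact differs from the presupposition on some backgrounded slot, so none challenges the exhaustivity.

0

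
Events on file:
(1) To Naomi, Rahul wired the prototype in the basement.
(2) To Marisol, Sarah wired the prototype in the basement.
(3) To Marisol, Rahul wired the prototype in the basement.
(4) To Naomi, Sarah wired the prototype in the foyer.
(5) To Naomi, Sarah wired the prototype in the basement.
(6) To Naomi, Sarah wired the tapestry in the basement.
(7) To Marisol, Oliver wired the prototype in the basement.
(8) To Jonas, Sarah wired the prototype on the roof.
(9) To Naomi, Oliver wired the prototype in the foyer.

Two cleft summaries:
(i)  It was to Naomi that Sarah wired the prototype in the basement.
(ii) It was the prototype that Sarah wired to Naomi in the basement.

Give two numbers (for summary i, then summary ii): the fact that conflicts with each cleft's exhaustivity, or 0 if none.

Summary (i) focuses "Naomi" (the recipient); background same agent, thing, setting (Sarah / the prototype / in the basement). Fact (2) matches that background with recipient = Marisol — refutes (i).
Summary (ii) focuses "the prototype" (the thing); background same agent, recipient, setting (Sarah / Naomi / in the basement). Fact (6) matches that background with thing = the tapestry — refutes (ii).

2, 6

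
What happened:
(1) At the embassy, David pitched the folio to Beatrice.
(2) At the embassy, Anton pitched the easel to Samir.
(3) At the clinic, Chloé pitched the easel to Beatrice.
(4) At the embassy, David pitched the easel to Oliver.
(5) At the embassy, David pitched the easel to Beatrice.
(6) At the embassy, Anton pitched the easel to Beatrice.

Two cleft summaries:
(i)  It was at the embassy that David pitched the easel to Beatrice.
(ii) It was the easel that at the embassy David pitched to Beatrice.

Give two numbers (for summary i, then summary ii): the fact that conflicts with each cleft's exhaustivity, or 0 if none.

Summary (i) focuses "at the embassy" (the setting); background David as agent and the easel as thing and Beatrice as recipient. No fact matches that background with a different setting, so 0.
Summary (ii) focuses "the easel" (the thing); background David as agent and Beatrice as recipient and at the embassy as setting. Fact (1) matches that background with thing = the folio — refutes (ii).

0, 1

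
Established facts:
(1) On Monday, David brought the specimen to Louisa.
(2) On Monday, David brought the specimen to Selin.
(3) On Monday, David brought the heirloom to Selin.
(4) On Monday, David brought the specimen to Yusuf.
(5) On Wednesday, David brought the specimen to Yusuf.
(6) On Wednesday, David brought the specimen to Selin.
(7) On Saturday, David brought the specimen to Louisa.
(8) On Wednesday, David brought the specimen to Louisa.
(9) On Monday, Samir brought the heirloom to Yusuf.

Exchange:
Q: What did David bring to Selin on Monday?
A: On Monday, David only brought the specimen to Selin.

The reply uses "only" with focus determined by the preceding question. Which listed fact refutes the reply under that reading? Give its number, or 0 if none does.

3

Answering "What did ...?" puts focus on the thing — here, "the specimen".
"Only" then excludes alternative things while the background — agent = David, recipient = Selin, setting = on Monday — is held fixed.
Fact (3) keeps agent = David, recipient = Selin, setting = on Monday but has thing = the heirloom; that refutes the reply.
(Fact (1) would refute a reading with focus on the recipient — but that is not what the question asks.)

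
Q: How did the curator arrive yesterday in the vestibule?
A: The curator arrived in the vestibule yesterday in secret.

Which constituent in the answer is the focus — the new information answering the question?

The wh-word "how" asks about the manner.
In the answer, "the curator", "yesterday" and "in the vestibule" are given — repeated from the question.
The constituent filling the manner gap is "in secret"; that is the focus and would carry nuclear stress.

in secret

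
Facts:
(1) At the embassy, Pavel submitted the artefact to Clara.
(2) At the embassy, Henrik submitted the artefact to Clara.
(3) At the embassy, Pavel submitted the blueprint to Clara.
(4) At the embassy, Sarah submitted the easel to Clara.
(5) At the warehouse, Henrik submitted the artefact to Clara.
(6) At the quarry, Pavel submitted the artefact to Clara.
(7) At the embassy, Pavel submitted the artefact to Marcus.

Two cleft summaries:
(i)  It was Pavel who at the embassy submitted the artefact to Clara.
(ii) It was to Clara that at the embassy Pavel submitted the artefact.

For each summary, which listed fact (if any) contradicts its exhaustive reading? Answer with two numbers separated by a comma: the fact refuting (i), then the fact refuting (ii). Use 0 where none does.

2, 7

(i): focus "Pavel". Looking for thing = the artefact, recipient = Clara, setting = at the embassy with some other agent — fact (2) has Henrik there. Refuted.
(ii): focus "Clara". Looking for agent = Pavel, thing = the artefact, setting = at the embassy with some other recipient — fact (7) has Marcus there. Refuted.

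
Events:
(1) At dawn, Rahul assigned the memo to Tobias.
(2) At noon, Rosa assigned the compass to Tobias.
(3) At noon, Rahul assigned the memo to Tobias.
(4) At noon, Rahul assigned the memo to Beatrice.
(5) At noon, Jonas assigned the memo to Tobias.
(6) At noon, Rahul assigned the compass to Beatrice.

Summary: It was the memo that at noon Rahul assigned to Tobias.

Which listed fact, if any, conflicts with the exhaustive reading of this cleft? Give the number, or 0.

The cleft puts "the memo" in focus and presupposes the open proposition with same agent, recipient, setting (Rahul / Tobias / at noon).
Exhaustivity: the memo is the only thing satisfying that background.
Every other fact differs from the presupposition on some backgrounded slot, so none challenges the exhaustivity.

0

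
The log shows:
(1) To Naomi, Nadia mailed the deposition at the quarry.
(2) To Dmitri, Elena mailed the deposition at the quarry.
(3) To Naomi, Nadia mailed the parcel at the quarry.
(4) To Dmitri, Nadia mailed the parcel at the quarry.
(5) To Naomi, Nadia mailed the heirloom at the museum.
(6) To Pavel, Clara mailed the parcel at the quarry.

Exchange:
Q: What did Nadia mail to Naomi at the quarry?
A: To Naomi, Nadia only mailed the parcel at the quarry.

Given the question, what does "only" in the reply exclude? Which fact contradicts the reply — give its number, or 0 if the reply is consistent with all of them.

The question "What did ...?" targets the thing, so in the reply the focus falls on "the parcel".
"Only" then excludes alternative things while the background — same agent, recipient, setting (Nadia / Naomi / at the quarry) — is held fixed.
Fact (1) keeps same agent, recipient, setting (Nadia / Naomi / at the quarry) but has thing = the deposition; that refutes the reply.
(Fact (4) would refute a reading with focus on the recipient — but that is not what the question asks.)

1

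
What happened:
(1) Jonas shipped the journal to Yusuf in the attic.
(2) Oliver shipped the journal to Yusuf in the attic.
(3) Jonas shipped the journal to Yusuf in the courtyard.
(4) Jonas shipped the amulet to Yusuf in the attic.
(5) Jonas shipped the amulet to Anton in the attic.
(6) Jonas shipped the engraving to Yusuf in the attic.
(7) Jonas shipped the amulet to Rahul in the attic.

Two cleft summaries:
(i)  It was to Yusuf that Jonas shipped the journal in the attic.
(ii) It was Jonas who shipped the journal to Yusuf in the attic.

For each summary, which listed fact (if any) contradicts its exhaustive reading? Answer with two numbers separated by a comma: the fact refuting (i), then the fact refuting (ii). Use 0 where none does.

Summary (i) focuses "Yusuf" (the recipient); background same agent, thing, setting (Jonas / the journal / in the attic). No fact matches that background with a different recipient, so 0.
Summary (ii) focuses "Jonas" (the agent); background same thing, recipient, setting (the journal / Yusuf / in the attic). Fact (2) matches that background with agent = Oliver — refutes (ii).

0, 2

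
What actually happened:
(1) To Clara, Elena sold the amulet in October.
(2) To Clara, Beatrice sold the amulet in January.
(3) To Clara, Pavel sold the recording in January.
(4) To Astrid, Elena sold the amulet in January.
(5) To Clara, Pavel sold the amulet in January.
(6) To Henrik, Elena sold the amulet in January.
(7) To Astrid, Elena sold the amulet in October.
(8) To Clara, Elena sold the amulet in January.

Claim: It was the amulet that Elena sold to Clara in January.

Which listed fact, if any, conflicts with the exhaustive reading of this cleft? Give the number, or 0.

Focus of the cleft: "the amulet" (the thing). Presupposed background: agent = Elena, recipient = Clara, setting = in January.
The exhaustive reading says no other thing fits that background.
Every other fact differs from the presupposition on some backgrounded slot, so none challenges the exhaustivity.

0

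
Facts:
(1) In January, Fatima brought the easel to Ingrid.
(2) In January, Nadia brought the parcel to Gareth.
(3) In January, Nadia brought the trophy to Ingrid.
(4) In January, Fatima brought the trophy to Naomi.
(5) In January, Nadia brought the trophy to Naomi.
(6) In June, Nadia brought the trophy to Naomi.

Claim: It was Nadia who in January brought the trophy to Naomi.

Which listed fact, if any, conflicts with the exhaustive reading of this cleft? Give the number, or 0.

The cleft puts "Nadia" in focus and presupposes the open proposition with same thing, recipient, setting (the trophy / Naomi / in January).
The exhaustive reading says no other agent fits that background.
Fact (4) shares the background but with agent = Fatima; exhaustivity is violated.

4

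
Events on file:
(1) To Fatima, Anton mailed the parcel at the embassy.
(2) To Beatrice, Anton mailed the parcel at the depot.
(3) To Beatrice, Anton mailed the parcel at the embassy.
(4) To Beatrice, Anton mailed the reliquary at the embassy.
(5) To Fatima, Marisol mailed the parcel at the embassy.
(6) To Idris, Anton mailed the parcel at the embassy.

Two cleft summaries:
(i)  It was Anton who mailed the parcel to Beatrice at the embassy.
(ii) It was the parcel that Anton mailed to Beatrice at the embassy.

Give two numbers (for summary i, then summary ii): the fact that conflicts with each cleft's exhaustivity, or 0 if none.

0, 4

(i): focus "Anton". No fact shares thing = the parcel, recipient = Beatrice, setting = at the embassy with a different agent. 0.
(ii): focus "the parcel". Looking for agent = Anton, recipient = Beatrice, setting = at the embassy with some other thing — fact (4) has the reliquary there. Refuted.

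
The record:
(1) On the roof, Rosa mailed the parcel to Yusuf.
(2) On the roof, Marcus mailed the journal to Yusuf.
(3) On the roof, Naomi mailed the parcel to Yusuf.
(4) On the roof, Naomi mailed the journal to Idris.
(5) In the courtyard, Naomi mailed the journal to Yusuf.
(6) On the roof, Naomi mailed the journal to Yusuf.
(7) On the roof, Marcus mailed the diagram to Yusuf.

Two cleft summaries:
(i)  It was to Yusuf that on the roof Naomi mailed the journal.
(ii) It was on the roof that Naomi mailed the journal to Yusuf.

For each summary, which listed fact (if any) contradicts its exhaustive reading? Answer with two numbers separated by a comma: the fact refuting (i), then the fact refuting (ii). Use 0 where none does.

4, 5

(i): focus "Yusuf". Looking for same agent, thing, setting (Naomi / the journal / on the roof) with some other recipient — fact (4) has Idris there. Refuted.
(ii): focus "on the roof". Looking for same agent, thing, recipient (Naomi / the journal / Yusuf) with some other setting — fact (5) has in the courtyard there. Refuted.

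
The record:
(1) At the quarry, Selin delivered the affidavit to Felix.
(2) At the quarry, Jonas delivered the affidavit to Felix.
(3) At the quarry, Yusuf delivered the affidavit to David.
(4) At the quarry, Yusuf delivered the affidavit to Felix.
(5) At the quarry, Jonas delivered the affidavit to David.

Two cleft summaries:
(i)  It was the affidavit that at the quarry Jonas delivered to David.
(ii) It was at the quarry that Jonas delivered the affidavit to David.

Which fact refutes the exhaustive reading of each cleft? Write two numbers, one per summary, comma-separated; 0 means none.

Summary (i) focuses "the affidavit" (the thing); background Jonas as agent and David as recipient and at the quarry as setting. No fact matches that background with a different thing, so 0.
Summary (ii) focuses "at the quarry" (the setting); background Jonas as agent and the affidavit as thing and David as recipient. No fact matches that background with a different setting, so 0.

0, 0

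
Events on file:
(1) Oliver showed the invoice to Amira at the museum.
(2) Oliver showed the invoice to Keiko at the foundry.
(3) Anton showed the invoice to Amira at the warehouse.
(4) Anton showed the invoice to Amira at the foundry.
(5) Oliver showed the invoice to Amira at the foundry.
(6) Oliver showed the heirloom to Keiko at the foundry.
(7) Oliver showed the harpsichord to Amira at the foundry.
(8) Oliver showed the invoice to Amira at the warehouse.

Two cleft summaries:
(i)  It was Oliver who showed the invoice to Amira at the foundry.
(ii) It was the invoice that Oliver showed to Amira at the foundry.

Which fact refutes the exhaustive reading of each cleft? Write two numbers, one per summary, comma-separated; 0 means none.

4, 7

Summary (i) focuses "Oliver" (the agent); background the invoice as thing and Amira as recipient and at the foundry as setting. Fact (4) matches that background with agent = Anton — refutes (i).
Summary (ii) focuses "the invoice" (the thing); background Oliver as agent and Amira as recipient and at the foundry as setting. Fact (7) matches that background with thing = the harpsichord — refutes (ii).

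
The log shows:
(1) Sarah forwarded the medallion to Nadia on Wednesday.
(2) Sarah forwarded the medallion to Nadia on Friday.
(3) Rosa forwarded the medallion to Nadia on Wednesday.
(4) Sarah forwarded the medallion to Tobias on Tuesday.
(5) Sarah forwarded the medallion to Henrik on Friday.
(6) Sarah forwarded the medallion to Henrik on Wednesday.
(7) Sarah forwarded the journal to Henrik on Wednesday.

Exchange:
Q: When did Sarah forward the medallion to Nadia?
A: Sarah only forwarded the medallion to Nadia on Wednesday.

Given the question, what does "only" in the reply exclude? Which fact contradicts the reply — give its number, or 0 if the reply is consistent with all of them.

2

The question "When did ...?" targets the setting, so in the reply the focus falls on "on Wednesday".
So "only" ranges over settings; the rest (same agent, thing, recipient (Sarah / the medallion / Nadia)) is presupposed.
Fact (2) keeps same agent, thing, recipient (Sarah / the medallion / Nadia) but has setting = on Friday; that refutes the reply.
(Fact (6) would refute a reading with focus on the recipient — but that is not what the question asks.)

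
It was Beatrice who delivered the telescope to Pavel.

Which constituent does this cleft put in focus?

Beatrice

In an it-cleft "It was X that/who ...", the clefted constituent X is the focus; the that/who-clause expresses the presupposed open proposition.
Here the focus is "Beatrice". The backgrounded (presupposed) material includes "the telescope" and "to Pavel".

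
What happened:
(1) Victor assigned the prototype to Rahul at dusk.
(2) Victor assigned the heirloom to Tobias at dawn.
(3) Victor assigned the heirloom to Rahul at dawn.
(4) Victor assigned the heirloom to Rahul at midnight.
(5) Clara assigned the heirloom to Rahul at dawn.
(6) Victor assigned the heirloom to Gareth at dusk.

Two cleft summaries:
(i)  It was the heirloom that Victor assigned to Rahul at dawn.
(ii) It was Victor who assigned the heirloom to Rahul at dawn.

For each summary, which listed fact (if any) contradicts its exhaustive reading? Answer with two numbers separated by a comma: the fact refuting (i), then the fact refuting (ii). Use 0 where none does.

Summary (i) focuses "the heirloom" (the thing); background Victor as agent and Rahul as recipient and at dawn as setting. No fact matches that background with a different thing, so 0.
Summary (ii) focuses "Victor" (the agent); background the heirloom as thing and Rahul as recipient and at dawn as setting. Fact (5) matches that background with agent = Clara — refutes (ii).

0, 5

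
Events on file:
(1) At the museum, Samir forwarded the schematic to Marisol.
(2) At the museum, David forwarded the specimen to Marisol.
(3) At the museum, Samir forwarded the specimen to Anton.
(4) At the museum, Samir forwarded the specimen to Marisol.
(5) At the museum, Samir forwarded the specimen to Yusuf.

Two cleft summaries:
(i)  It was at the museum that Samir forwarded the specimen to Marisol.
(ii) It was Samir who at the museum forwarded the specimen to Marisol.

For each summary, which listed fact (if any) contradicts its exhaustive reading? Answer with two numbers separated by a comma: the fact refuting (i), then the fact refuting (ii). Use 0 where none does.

0, 2

(i): focus "at the museum". No fact shares same agent, thing, recipient (Samir / the specimen / Marisol) with a different setting. 0.
(ii): focus "Samir". Looking for same thing, recipient, setting (the specimen / Marisol / at the museum) with some other agent — fact (2) has David there. Refuted.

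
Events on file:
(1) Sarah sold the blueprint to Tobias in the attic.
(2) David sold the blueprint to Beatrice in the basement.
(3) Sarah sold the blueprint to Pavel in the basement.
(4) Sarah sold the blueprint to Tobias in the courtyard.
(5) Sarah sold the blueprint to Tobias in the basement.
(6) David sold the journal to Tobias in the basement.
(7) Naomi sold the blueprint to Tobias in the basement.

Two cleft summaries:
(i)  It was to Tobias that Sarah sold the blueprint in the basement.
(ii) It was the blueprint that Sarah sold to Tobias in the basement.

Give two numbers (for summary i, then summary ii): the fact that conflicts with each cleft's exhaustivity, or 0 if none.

Summary (i) focuses "Tobias" (the recipient); background agent = Sarah, thing = the blueprint, setting = in the basement. Fact (3) matches that background with recipient = Pavel — refutes (i).
Summary (ii) focuses "the blueprint" (the thing); background agent = Sarah, recipient = Tobias, setting = in the basement. No fact matches that background with a different thing, so 0.

3, 0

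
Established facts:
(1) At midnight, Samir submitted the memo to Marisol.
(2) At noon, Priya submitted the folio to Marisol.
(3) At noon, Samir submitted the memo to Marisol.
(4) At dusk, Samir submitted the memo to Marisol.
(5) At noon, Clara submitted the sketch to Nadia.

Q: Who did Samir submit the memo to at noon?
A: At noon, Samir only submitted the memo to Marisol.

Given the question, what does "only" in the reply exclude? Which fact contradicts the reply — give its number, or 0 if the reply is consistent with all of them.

Answering "Who did ... to ...?" puts focus on the recipient — here, "Marisol".
So "only" ranges over recipients; the rest (agent = Samir, thing = the memo, setting = at noon) is presupposed.
No listed fact shares that background with another recipient. Nothing contradicts the reply.
(Fact (1) would refute a reading with focus on the setting — but that is not what the question asks.)

0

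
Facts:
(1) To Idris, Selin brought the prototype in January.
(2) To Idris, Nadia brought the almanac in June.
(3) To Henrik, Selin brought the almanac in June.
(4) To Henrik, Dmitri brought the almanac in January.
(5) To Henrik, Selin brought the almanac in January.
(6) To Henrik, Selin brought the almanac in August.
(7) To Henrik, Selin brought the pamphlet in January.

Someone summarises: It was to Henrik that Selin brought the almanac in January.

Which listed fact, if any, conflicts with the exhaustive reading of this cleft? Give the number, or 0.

0

Focus of the cleft: "Henrik" (the recipient). Presupposed background: same agent, thing, setting (Selin / the almanac / in January).
Exhaustivity: Henrik is the only recipient satisfying that background.
No listed fact matches the background with a different recipient. Exhaustivity holds.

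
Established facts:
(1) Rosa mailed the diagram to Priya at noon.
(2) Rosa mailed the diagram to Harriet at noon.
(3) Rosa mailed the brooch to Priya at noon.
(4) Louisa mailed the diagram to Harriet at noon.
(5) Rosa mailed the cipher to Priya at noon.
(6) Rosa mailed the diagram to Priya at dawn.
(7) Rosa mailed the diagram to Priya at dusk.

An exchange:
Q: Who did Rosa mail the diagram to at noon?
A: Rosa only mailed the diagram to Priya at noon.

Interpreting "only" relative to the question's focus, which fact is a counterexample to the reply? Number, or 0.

2

Answering "Who did ... to ...?" puts focus on the recipient — here, "Priya".
So "only" ranges over recipients; the rest (Rosa as agent and the diagram as thing and at noon as setting) is presupposed.
Fact (2) keeps Rosa as agent and the diagram as thing and at noon as setting but has recipient = Harriet; that refutes the reply.
(Fact (6) would refute a reading with focus on the setting — but that is not what the question asks.)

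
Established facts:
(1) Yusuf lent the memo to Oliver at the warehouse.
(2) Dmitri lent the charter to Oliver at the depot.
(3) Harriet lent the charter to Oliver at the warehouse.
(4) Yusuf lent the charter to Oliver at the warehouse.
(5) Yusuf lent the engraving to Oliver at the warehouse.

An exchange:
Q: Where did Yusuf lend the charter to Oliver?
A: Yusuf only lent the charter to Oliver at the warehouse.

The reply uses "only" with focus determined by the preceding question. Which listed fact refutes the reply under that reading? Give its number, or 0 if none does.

The question "Where did ...?" targets the setting, so in the reply the focus falls on "at the warehouse".
"Only" then excludes alternative settings while the background — Yusuf as agent and the charter as thing and Oliver as recipient — is held fixed.
No fact keeps Yusuf as agent and the charter as thing and Oliver as recipient while changing the setting; every other fact differs on something backgrounded. The reply stands.
(Fact (1) would refute a reading with focus on the thing — but that is not what the question asks.)

0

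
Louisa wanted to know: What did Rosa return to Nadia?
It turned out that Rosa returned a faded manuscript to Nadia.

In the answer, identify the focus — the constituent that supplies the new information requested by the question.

The wh-word "what" asks about the direct object.
In the answer, "Rosa" and "to Nadia" are given — repeated from the question.
The constituent filling the direct object gap is "a faded manuscript"; that is the focus and would carry nuclear stress.

a faded manuscript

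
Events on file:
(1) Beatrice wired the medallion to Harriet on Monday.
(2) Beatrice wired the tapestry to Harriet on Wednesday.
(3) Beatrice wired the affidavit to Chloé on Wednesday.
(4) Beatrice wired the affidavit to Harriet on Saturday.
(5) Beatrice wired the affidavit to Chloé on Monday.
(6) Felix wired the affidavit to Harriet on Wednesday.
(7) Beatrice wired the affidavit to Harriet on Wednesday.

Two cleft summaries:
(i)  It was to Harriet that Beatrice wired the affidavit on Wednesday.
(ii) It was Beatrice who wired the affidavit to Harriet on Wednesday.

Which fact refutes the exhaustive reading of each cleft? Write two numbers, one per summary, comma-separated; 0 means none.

3, 6

(i): focus "Harriet". Looking for same agent, thing, setting (Beatrice / the affidavit / on Wednesday) with some other recipient — fact (3) has Chloé there. Refuted.
(ii): focus "Beatrice". Looking for same thing, recipient, setting (the affidavit / Harriet / on Wednesday) with some other agent — fact (6) has Felix there. Refuted.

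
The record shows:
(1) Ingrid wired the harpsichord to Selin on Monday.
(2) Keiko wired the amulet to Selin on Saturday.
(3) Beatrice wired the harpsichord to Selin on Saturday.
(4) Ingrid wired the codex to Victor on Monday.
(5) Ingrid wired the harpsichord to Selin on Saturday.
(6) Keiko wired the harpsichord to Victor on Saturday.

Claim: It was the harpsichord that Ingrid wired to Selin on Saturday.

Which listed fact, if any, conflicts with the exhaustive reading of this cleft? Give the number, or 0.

Focus of the cleft: "the harpsichord" (the thing). Presupposed background: Ingrid as agent and Selin as recipient and on Saturday as setting.
Exhaustivity: the harpsichord is the only thing satisfying that background.
Every other fact differs from the presupposition on some backgrounded slot, so none challenges the exhaustivity.

0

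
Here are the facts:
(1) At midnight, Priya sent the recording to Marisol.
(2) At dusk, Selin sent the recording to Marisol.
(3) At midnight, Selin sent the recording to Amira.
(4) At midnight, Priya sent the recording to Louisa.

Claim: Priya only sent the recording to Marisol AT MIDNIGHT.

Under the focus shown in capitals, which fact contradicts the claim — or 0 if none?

0

The capitals mark "at midnight" as focus. So "only" rules out other settings, with the rest (same agent, thing, recipient (Priya / the recording / Marisol)) as background.
No fact matches same agent, thing, recipient (Priya / the recording / Marisol) with a different setting — every other fact differs on at least one backgrounded slot. So no fact refutes it.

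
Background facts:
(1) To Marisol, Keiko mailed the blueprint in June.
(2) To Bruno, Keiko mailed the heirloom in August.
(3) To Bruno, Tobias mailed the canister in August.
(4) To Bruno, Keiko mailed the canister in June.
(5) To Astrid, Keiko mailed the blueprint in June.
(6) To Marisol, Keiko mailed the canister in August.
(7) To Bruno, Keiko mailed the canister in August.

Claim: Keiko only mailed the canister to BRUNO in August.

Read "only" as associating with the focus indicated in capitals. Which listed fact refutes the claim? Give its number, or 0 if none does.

6

Focus (in capitals) is "Bruno" — the recipient. "Only" excludes alternative recipients while holding fixed same agent, thing, setting (Keiko / the canister / in August).
Fact (6) shares the background but differs in recipient (Marisol) — a counterexample.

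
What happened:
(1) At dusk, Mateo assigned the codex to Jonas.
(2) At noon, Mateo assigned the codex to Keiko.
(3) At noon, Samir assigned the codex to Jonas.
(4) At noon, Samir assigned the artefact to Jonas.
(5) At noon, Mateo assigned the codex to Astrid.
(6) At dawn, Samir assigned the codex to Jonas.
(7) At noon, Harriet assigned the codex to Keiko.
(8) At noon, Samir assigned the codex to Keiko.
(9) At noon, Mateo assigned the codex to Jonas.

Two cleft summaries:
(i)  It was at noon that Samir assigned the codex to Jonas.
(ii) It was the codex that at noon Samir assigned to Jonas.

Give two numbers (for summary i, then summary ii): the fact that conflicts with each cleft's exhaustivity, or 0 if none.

(i): focus "at noon". Looking for agent = Samir, thing = the codex, recipient = Jonas with some other setting — fact (6) has at dawn there. Refuted.
(ii): focus "the codex". Looking for agent = Samir, recipient = Jonas, setting = at noon with some other thing — fact (4) has the artefact there. Refuted.

6, 4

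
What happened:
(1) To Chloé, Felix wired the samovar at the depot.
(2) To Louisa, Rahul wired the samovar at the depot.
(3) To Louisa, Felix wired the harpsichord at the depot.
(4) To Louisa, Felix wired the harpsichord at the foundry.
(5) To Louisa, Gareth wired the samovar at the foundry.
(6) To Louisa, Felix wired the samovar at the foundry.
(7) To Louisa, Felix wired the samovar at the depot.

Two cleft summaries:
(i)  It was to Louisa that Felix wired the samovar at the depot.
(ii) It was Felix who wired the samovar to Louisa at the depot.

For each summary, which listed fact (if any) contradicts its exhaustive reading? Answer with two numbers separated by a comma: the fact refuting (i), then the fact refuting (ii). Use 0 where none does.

1, 2

Summary (i) focuses "Louisa" (the recipient); background same agent, thing, setting (Felix / the samovar / at the depot). Fact (1) matches that background with recipient = Chloé — refutes (i).
Summary (ii) focuses "Felix" (the agent); background same thing, recipient, setting (the samovar / Louisa / at the depot). Fact (2) matches that background with agent = Rahul — refutes (ii).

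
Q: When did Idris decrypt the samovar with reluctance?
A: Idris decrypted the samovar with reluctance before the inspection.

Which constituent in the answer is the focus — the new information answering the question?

before the inspection

The wh-word "when" asks about the time.
In the answer, "Idris", "the samovar" and "with reluctance" are given — repeated from the question.
The constituent filling the time gap is "before the inspection"; that is the focus and would carry nuclear stress.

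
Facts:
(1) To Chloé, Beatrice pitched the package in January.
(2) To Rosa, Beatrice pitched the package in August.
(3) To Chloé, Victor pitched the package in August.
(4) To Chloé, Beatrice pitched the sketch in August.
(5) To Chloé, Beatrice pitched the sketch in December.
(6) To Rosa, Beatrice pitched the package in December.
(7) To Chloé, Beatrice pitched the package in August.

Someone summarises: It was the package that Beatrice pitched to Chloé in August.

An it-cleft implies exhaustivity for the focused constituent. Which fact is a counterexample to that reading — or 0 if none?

4

Focus of the cleft: "the package" (the thing). Presupposed background: agent = Beatrice, recipient = Chloé, setting = in August.
The exhaustive reading says no other thing fits that background.
But fact (4) also has agent = Beatrice, recipient = Chloé, setting = in August, with thing = the sketch — so the exhaustive reading fails.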